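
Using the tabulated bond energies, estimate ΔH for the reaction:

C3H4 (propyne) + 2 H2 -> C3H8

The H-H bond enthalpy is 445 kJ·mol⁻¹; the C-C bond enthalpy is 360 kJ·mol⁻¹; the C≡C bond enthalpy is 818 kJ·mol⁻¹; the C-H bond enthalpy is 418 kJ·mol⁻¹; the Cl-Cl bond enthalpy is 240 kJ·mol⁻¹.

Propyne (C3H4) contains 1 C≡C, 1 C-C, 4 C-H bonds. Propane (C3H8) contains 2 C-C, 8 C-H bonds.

ΔH ≈ −324 kJ

Bonds broken (reactants):
  C≡C: 1 × 818 = 818
  C-C: 1 × 360 = 360
  C-H: 4 × 418 = 1672
  H-H: 2 × 445 = 890
  Σ(broken) = 3740 kJ
Bonds formed (products):
  C-C: 2 × 360 = 720
  C-H: 8 × 418 = 3344
  Σ(formed) = 4064 kJ
ΔH = Σ(broken) − Σ(formed) = 3740 − 4064 = −324 kJ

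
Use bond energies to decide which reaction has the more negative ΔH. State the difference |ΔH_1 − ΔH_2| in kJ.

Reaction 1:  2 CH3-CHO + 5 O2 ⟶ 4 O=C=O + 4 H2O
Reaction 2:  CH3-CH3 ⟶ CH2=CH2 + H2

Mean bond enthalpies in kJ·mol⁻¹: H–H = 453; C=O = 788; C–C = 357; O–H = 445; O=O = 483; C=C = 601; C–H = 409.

Reaction 1:
  Bonds broken (reactants):
    C–C: 2 × 357 = 714
    C–H: 8 × 409 = 3272
    C=O: 2 × 788 = 1576
    O=O: 5 × 483 = 2415
    Σ(broken) = 7977 kJ
  Bonds formed (products):
    C=O: 8 × 788 = 6304
    O–H: 8 × 445 = 3560
    Σ(formed) = 9864 kJ
  ΔH_1 = 7977 − 9864 = −1887 kJ
Reaction 2:
  Bonds broken (reactants):
    C–C: 1 × 357 = 357
    C–H: 6 × 409 = 2454
    Σ(broken) = 2811 kJ
  Bonds formed (products):
    C–H: 4 × 409 = 1636
    C=C: 1 × 601 = 601
    H–H: 1 × 453 = 453
    Σ(formed) = 2690 kJ
  ΔH_2 = 2811 − 2690 = +121 kJ
ΔH_1 − ΔH_2 = −2008 kJ, so reaction 1 has the more negative ΔH; |ΔH_1 − ΔH_2| = 2008 kJ.

Reaction 1, by 2008 kJ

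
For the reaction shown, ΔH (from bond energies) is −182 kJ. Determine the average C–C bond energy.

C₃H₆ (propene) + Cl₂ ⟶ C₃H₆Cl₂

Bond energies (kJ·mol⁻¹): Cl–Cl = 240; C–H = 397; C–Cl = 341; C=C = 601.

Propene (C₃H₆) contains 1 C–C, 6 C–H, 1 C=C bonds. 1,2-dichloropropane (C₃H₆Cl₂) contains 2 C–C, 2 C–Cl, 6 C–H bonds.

Let D be the C–C bond energy.
Σ(broken) = 1×D + 6×397 + 1×601 + 1×240 = 3223 + D
Σ(formed) = 2×D + 2×341 + 6×397 = 3064 + 2D
ΔH = Σ(broken) − Σ(formed) = (3223 + D) − (3064 + 2D) = +159 − D
Setting this equal to −182 kJ gives D = 341 kJ/mol.

D(C–C) ≈ 341 kJ/mol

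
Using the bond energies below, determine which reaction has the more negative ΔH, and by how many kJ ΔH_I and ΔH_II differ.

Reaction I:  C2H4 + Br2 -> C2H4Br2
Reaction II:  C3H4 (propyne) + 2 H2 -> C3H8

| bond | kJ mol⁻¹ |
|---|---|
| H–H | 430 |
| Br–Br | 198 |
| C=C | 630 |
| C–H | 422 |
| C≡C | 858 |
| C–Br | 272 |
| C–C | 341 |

Reaction I:
  Bonds broken (reactants):
    Br–Br: 1 × 198 = 198
    C–H: 4 × 422 = 1688
    C=C: 1 × 630 = 630
    Σ(broken) = 2516 kJ
  Bonds formed (products):
    C–Br: 2 × 272 = 544
    C–C: 1 × 341 = 341
    C–H: 4 × 422 = 1688
    Σ(formed) = 2573 kJ
  ΔH_I = 2516 − 2573 = −57 kJ
Reaction II:
  Bonds broken (reactants):
    C≡C: 1 × 858 = 858
    C–C: 1 × 341 = 341
    C–H: 4 × 422 = 1688
    H–H: 2 × 430 = 860
    Σ(broken) = 3747 kJ
  Bonds formed (products):
    C–C: 2 × 341 = 682
    C–H: 8 × 422 = 3376
    Σ(formed) = 4058 kJ
  ΔH_II = 3747 − 4058 = −311 kJ
ΔH_I − ΔH_II = +254 kJ, so reaction II has the more negative ΔH; |ΔH_I − ΔH_II| = 254 kJ.

Reaction II, by 254 kJ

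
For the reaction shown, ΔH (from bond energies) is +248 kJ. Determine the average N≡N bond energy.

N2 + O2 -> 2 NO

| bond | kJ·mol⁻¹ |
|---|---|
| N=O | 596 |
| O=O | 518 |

D(N≡N) ≈ 922 kJ/mol

Let D be the N≡N bond energy.
Σ(broken) = 1×D + 1×518 = 518 + D
Σ(formed) = 2×596 = 1192
ΔH = Σ(broken) − Σ(formed) = (518 + D) − (1192) = −674 + D
Setting this equal to +248 kJ gives D = 922 kJ/mol.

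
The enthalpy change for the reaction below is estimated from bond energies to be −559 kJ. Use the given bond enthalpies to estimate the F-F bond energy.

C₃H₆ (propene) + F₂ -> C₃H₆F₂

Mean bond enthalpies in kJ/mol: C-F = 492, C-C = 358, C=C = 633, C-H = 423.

Let D be the F-F bond energy.
Σ(broken) = 1×358 + 6×423 + 1×633 + 1×D = 3529 + D
Σ(formed) = 2×358 + 2×492 + 6×423 = 4238
ΔH = Σ(broken) − Σ(formed) = (3529 + D) − (4238) = −709 + D
Setting this equal to −559 kJ gives D = 150 kJ/mol.

D(F-F) ≈ 150 kJ/mol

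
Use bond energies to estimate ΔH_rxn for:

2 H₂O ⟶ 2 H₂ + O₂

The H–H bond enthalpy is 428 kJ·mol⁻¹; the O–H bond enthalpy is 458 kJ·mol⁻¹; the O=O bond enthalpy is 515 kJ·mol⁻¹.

ΔH ≈ +461 kJ

Bonds broken (reactants):
  O–H: 4 × 458 = 1832
  Σ(broken) = 1832 kJ
Bonds formed (products):
  H–H: 2 × 428 = 856
  O=O: 1 × 515 = 515
  Σ(formed) = 1371 kJ
ΔH = Σ(broken) − Σ(formed) = 1832 − 1371 = +461 kJ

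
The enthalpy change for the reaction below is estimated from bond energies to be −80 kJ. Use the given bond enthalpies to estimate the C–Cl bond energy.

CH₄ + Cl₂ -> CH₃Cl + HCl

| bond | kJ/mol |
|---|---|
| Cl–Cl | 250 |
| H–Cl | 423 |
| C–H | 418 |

D(C–Cl) ≈ 325 kJ/mol

Let D be the C–Cl bond energy.
Σ(broken) = 4×418 + 1×250 = 1922
Σ(formed) = 1×D + 3×418 + 1×423 = 1677 + D
ΔH = Σ(broken) − Σ(formed) = (1922) − (1677 + D) = +245 − D
Setting this equal to −80 kJ gives D = 325 kJ/mol.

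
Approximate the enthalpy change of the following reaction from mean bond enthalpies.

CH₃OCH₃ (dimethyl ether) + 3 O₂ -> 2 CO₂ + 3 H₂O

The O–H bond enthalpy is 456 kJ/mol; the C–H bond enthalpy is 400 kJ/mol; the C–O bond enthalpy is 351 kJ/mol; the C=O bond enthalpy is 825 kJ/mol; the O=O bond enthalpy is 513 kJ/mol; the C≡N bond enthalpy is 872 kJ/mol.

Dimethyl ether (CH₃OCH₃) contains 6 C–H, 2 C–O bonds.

Bonds broken (reactants):
  C–H: 6 × 400 = 2400
  C–O: 2 × 351 = 702
  O=O: 3 × 513 = 1539
  Σ(broken) = 4641 kJ
Bonds formed (products):
  C=O: 4 × 825 = 3300
  O–H: 6 × 456 = 2736
  Σ(formed) = 6036 kJ
ΔH = Σ(broken) − Σ(formed) = 4641 − 6036 = −1395 kJ

ΔH ≈ −1395 kJ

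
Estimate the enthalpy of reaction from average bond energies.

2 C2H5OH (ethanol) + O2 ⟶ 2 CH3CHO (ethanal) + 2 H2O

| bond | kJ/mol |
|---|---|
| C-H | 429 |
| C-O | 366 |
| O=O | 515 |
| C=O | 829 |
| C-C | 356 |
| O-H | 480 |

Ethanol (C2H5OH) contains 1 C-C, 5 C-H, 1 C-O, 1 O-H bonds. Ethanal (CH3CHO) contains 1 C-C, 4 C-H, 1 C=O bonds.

Bonds broken (reactants):
  C-C: 2 × 356 = 712
  C-H: 10 × 429 = 4290
  C-O: 2 × 366 = 732
  O-H: 2 × 480 = 960
  O=O: 1 × 515 = 515
  Σ(broken) = 7209 kJ
Bonds formed (products):
  C-C: 2 × 356 = 712
  C-H: 8 × 429 = 3432
  C=O: 2 × 829 = 1658
  O-H: 4 × 480 = 1920
  Σ(formed) = 7722 kJ
ΔH = Σ(broken) − Σ(formed) = 7209 − 7722 = −513 kJ

ΔH ≈ −513 kJ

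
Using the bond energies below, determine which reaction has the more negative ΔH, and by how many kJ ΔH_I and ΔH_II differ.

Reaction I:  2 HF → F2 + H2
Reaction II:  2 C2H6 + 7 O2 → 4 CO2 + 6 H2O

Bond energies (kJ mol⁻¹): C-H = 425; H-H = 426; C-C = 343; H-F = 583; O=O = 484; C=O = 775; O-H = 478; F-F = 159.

Reaction II, by 3343 kJ

Reaction I:
  Bonds broken (reactants):
    H-F: 2 × 583 = 1166
    Σ(broken) = 1166 kJ
  Bonds formed (products):
    F-F: 1 × 159 = 159
    H-H: 1 × 426 = 426
    Σ(formed) = 585 kJ
  ΔH_I = 1166 − 585 = +581 kJ
Reaction II:
  Bonds broken (reactants):
    C-C: 2 × 343 = 686
    C-H: 12 × 425 = 5100
    O=O: 7 × 484 = 3388
    Σ(broken) = 9174 kJ
  Bonds formed (products):
    C=O: 8 × 775 = 6200
    O-H: 12 × 478 = 5736
    Σ(formed) = 11936 kJ
  ΔH_II = 9174 − 11936 = −2762 kJ
ΔH_I − ΔH_II = +3343 kJ, so reaction II has the more negative ΔH; |ΔH_I − ΔH_II| = 3343 kJ.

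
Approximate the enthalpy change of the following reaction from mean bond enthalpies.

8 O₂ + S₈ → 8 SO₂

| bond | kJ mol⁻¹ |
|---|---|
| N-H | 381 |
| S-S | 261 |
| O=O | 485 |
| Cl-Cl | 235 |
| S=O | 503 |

Bonds broken (reactants):
  O=O: 8 × 485 = 3880
  S-S: 8 × 261 = 2088
  Σ(broken) = 5968 kJ
Bonds formed (products):
  S=O: 16 × 503 = 8048
  Σ(formed) = 8048 kJ
ΔH = Σ(broken) − Σ(formed) = 5968 − 8048 = −2080 kJ

ΔH ≈ −2080 kJ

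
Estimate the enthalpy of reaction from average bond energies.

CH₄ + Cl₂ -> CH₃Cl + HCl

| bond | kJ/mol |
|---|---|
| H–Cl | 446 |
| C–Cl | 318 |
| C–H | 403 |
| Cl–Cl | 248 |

ΔH ≈ −113 kJ

Bonds broken (reactants):
  C–H: 4 × 403 = 1612
  Cl–Cl: 1 × 248 = 248
  Σ(broken) = 1860 kJ
Bonds formed (products):
  C–Cl: 1 × 318 = 318
  C–H: 3 × 403 = 1209
  H–Cl: 1 × 446 = 446
  Σ(formed) = 1973 kJ
ΔH = Σ(broken) − Σ(formed) = 1860 − 1973 = −113 kJ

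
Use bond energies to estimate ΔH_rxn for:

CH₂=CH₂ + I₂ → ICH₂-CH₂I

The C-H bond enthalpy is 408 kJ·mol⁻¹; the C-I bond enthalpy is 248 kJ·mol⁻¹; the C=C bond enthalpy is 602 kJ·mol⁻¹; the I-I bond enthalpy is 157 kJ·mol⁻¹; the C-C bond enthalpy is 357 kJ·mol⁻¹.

Bonds broken (reactants):
  C-H: 4 × 408 = 1632
  C=C: 1 × 602 = 602
  I-I: 1 × 157 = 157
  Σ(broken) = 2391 kJ
Bonds formed (products):
  C-C: 1 × 357 = 357
  C-H: 4 × 408 = 1632
  C-I: 2 × 248 = 496
  Σ(formed) = 2485 kJ
ΔH = Σ(broken) − Σ(formed) = 2391 − 2485 = −94 kJ

ΔH ≈ −94 kJ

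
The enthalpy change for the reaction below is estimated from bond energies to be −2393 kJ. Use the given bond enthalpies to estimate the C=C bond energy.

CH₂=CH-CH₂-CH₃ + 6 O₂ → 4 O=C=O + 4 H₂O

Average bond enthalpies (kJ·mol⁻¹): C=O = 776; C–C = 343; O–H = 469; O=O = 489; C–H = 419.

Let D be the C=C bond energy.
Σ(broken) = 2×343 + 8×419 + 1×D + 6×489 = 6972 + D
Σ(formed) = 8×776 + 8×469 = 9960
ΔH = Σ(broken) − Σ(formed) = (6972 + D) − (9960) = −2988 + D
Setting this equal to −2393 kJ gives D = 595 kJ/mol.

D(C=C) ≈ 595 kJ/mol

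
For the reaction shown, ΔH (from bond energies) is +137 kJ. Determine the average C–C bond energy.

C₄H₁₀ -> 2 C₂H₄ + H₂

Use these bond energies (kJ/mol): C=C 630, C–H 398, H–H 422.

D(C–C) ≈ 341 kJ/mol

Let D be the C–C bond energy.
Σ(broken) = 3×D + 10×398 = 3980 + 3D
Σ(formed) = 8×398 + 2×630 + 1×422 = 4866
ΔH = Σ(broken) − Σ(formed) = (3980 + 3D) − (4866) = −886 + 3D
Setting this equal to +137 kJ gives 3D = 1023, so D = 341 kJ/mol.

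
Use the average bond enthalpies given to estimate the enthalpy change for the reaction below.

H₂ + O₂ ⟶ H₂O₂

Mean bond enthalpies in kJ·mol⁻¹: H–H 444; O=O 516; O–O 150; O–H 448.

Bonds broken (reactants):
  H–H: 1 × 444 = 444
  O=O: 1 × 516 = 516
  Σ(broken) = 960 kJ
Bonds formed (products):
  O–H: 2 × 448 = 896
  O–O: 1 × 150 = 150
  Σ(formed) = 1046 kJ
ΔH = Σ(broken) − Σ(formed) = 960 − 1046 = −86 kJ

ΔH ≈ −86 kJ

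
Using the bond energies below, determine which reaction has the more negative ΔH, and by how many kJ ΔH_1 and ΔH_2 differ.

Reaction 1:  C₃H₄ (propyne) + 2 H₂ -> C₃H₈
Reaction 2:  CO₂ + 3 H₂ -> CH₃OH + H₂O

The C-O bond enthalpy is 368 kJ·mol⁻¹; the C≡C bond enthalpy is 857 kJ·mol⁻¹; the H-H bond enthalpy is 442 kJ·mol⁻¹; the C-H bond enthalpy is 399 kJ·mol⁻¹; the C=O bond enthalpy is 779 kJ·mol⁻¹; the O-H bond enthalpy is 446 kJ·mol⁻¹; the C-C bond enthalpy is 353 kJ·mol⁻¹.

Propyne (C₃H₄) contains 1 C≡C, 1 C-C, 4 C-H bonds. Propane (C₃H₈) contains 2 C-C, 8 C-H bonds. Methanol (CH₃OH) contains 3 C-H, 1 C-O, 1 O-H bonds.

Reaction 1:
  Bonds broken (reactants):
    C≡C: 1 × 857 = 857
    C-C: 1 × 353 = 353
    C-H: 4 × 399 = 1596
    H-H: 2 × 442 = 884
    Σ(broken) = 3690 kJ
  Bonds formed (products):
    C-C: 2 × 353 = 706
    C-H: 8 × 399 = 3192
    Σ(formed) = 3898 kJ
  ΔH_1 = 3690 − 3898 = −208 kJ
Reaction 2:
  Bonds broken (reactants):
    C=O: 2 × 779 = 1558
    H-H: 3 × 442 = 1326
    Σ(broken) = 2884 kJ
  Bonds formed (products):
    C-H: 3 × 399 = 1197
    C-O: 1 × 368 = 368
    O-H: 3 × 446 = 1338
    Σ(formed) = 2903 kJ
  ΔH_2 = 2884 − 2903 = −19 kJ
ΔH_1 − ΔH_2 = −189 kJ, so reaction 1 has the more negative ΔH; |ΔH_1 − ΔH_2| = 189 kJ.

Reaction 1, by 189 kJ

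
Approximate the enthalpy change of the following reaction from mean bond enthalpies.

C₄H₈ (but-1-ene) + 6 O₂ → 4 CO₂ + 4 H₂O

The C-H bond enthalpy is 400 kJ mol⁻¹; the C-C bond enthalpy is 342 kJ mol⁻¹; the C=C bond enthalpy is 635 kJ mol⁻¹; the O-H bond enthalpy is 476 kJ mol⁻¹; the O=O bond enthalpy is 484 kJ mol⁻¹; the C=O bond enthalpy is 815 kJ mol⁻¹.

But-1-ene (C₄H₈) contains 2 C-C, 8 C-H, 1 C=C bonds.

ΔH ≈ −2905 kJ

Bonds broken (reactants):
  C-C: 2 × 342 = 684
  C-H: 8 × 400 = 3200
  C=C: 1 × 635 = 635
  O=O: 6 × 484 = 2904
  Σ(broken) = 7423 kJ
Bonds formed (products):
  C=O: 8 × 815 = 6520
  O-H: 8 × 476 = 3808
  Σ(formed) = 10328 kJ
ΔH = Σ(broken) − Σ(formed) = 7423 − 10328 = −2905 kJ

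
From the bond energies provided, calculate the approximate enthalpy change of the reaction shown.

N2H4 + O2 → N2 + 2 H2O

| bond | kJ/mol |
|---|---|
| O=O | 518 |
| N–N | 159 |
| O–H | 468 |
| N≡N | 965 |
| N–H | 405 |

ΔH ≈ −540 kJ

Bonds broken (reactants):
  N–H: 4 × 405 = 1620
  N–N: 1 × 159 = 159
  O=O: 1 × 518 = 518
  Σ(broken) = 2297 kJ
Bonds formed (products):
  N≡N: 1 × 965 = 965
  O–H: 4 × 468 = 1872
  Σ(formed) = 2837 kJ
ΔH = Σ(broken) − Σ(formed) = 2297 − 2837 = −540 kJ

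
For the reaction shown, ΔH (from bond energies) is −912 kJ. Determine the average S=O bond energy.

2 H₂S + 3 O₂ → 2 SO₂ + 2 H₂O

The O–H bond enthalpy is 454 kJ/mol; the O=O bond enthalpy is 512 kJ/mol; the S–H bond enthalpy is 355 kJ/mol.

Let D be the S=O bond energy.
Σ(broken) = 3×512 + 4×355 = 2956
Σ(formed) = 4×454 + 4×D = 1816 + 4D
ΔH = Σ(broken) − Σ(formed) = (2956) − (1816 + 4D) = +1140 − 4D
Setting this equal to −912 kJ gives 4D = 2052, so D = 513 kJ/mol.

D(S=O) ≈ 513 kJ/mol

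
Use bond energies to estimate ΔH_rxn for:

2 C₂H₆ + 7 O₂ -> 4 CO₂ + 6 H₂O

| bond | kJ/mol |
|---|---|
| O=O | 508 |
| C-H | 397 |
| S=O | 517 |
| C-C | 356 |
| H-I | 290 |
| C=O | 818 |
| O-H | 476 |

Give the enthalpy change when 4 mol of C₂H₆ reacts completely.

ΔH = −6448 kJ

Bonds broken (reactants):
  C-C: 2 × 356 = 712
  C-H: 12 × 397 = 4764
  O=O: 7 × 508 = 3556
  Σ(broken) = 9032 kJ
Bonds formed (products):
  C=O: 8 × 818 = 6544
  O-H: 12 × 476 = 5712
  Σ(formed) = 12256 kJ
ΔH = Σ(broken) − Σ(formed) = 9032 − 12256 = −3224 kJ
For 2× the reaction as written: 2 × (−3224) = −6448 kJ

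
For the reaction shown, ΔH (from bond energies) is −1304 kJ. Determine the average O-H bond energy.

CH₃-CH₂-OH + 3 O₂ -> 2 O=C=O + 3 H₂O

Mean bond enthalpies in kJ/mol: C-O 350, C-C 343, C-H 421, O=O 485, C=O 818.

D(O-H) ≈ 457 kJ/mol

Let D be the O-H bond energy.
Σ(broken) = 1×343 + 5×421 + 1×350 + 1×D + 3×485 = 4253 + D
Σ(formed) = 4×818 + 6×D = 3272 + 6D
ΔH = Σ(broken) − Σ(formed) = (4253 + D) − (3272 + 6D) = +981 − 5D
Setting this equal to −1304 kJ gives 5D = 2285, so D = 457 kJ/mol.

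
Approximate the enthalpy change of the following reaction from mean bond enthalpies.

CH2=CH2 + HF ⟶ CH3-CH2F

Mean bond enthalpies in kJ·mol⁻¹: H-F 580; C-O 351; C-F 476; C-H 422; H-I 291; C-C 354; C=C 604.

Bonds broken (reactants):
  C-H: 4 × 422 = 1688
  C=C: 1 × 604 = 604
  H-F: 1 × 580 = 580
  Σ(broken) = 2872 kJ
Bonds formed (products):
  C-C: 1 × 354 = 354
  C-F: 1 × 476 = 476
  C-H: 5 × 422 = 2110
  Σ(formed) = 2940 kJ
ΔH = Σ(broken) − Σ(formed) = 2872 − 2940 = −68 kJ

ΔH ≈ −68 kJ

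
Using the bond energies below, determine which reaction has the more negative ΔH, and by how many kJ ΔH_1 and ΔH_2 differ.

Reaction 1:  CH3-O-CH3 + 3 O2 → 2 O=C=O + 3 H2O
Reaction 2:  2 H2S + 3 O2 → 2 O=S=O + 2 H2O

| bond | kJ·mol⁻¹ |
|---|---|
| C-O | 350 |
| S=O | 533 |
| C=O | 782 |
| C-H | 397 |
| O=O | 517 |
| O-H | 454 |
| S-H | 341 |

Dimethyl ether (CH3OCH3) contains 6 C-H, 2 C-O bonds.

Reaction 1:
  Bonds broken (reactants):
    C-H: 6 × 397 = 2382
    C-O: 2 × 350 = 700
    O=O: 3 × 517 = 1551
    Σ(broken) = 4633 kJ
  Bonds formed (products):
    C=O: 4 × 782 = 3128
    O-H: 6 × 454 = 2724
    Σ(formed) = 5852 kJ
  ΔH_1 = 4633 − 5852 = −1219 kJ
Reaction 2:
  Bonds broken (reactants):
    O=O: 3 × 517 = 1551
    S-H: 4 × 341 = 1364
    Σ(broken) = 2915 kJ
  Bonds formed (products):
    O-H: 4 × 454 = 1816
    S=O: 4 × 533 = 2132
    Σ(formed) = 3948 kJ
  ΔH_2 = 2915 − 3948 = −1033 kJ
ΔH_1 − ΔH_2 = −186 kJ, so reaction 1 has the more negative ΔH; |ΔH_1 − ΔH_2| = 186 kJ.

Reaction 1, by 186 kJ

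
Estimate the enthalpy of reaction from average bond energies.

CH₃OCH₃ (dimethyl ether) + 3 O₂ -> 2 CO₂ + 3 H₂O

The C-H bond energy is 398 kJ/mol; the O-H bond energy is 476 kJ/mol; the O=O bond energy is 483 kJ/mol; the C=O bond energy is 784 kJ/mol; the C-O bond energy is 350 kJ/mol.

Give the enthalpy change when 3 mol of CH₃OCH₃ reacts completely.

Bonds broken (reactants):
  C-H: 6 × 398 = 2388
  C-O: 2 × 350 = 700
  O=O: 3 × 483 = 1449
  Σ(broken) = 4537 kJ
Bonds formed (products):
  C=O: 4 × 784 = 3136
  O-H: 6 × 476 = 2856
  Σ(formed) = 5992 kJ
ΔH = Σ(broken) − Σ(formed) = 4537 − 5992 = −1455 kJ
For 3× the reaction as written: 3 × (−1455) = −4365 kJ

ΔH = −4365 kJ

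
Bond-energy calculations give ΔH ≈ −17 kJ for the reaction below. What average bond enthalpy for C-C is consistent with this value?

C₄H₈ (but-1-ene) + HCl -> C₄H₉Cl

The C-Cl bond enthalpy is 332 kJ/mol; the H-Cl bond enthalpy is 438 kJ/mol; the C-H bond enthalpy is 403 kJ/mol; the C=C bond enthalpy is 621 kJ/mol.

Let D be the C-C bond energy.
Σ(broken) = 2×D + 8×403 + 1×621 + 1×438 = 4283 + 2D
Σ(formed) = 3×D + 1×332 + 9×403 = 3959 + 3D
ΔH = Σ(broken) − Σ(formed) = (4283 + 2D) − (3959 + 3D) = +324 − D
Setting this equal to −17 kJ gives D = 341 kJ/mol.

D(C-C) ≈ 341 kJ/mol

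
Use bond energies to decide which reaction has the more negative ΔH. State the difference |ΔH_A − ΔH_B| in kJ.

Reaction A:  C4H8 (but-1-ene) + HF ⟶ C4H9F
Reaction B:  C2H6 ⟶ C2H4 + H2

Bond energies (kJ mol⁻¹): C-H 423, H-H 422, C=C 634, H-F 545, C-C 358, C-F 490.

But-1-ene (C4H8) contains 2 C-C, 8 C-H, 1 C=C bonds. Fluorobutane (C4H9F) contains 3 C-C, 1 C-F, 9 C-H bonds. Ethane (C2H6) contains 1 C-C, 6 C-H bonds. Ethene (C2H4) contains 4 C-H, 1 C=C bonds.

Reaction A:
  Bonds broken (reactants):
    C-C: 2 × 358 = 716
    C-H: 8 × 423 = 3384
    C=C: 1 × 634 = 634
    H-F: 1 × 545 = 545
    Σ(broken) = 5279 kJ
  Bonds formed (products):
    C-C: 3 × 358 = 1074
    C-F: 1 × 490 = 490
    C-H: 9 × 423 = 3807
    Σ(formed) = 5371 kJ
  ΔH_A = 5279 − 5371 = −92 kJ
Reaction B:
  Bonds broken (reactants):
    C-C: 1 × 358 = 358
    C-H: 6 × 423 = 2538
    Σ(broken) = 2896 kJ
  Bonds formed (products):
    C-H: 4 × 423 = 1692
    C=C: 1 × 634 = 634
    H-H: 1 × 422 = 422
    Σ(formed) = 2748 kJ
  ΔH_B = 2896 − 2748 = +148 kJ
ΔH_A − ΔH_B = −240 kJ, so reaction A has the more negative ΔH; |ΔH_A − ΔH_B| = 240 kJ.

Reaction A, by 240 kJ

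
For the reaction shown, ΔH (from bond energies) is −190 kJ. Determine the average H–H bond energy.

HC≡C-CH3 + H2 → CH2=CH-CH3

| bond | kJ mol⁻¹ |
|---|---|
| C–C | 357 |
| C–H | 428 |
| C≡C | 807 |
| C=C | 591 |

D(H–H) ≈ 450 kJ/mol

Let D be the H–H bond energy.
Σ(broken) = 1×807 + 1×357 + 4×428 + 1×D = 2876 + D
Σ(formed) = 1×357 + 6×428 + 1×591 = 3516
ΔH = Σ(broken) − Σ(formed) = (2876 + D) − (3516) = −640 + D
Setting this equal to −190 kJ gives D = 450 kJ/mol.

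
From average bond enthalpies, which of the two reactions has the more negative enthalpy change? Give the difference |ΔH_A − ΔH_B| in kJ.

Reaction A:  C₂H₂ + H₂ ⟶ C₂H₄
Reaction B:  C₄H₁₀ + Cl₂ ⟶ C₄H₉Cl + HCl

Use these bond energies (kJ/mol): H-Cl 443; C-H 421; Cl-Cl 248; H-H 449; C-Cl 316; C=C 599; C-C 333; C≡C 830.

Reaction A, by 72 kJ

Reaction A:
  Bonds broken (reactants):
    C≡C: 1 × 830 = 830
    C-H: 2 × 421 = 842
    H-H: 1 × 449 = 449
    Σ(broken) = 2121 kJ
  Bonds formed (products):
    C-H: 4 × 421 = 1684
    C=C: 1 × 599 = 599
    Σ(formed) = 2283 kJ
  ΔH_A = 2121 − 2283 = −162 kJ
Reaction B:
  Bonds broken (reactants):
    C-C: 3 × 333 = 999
    C-H: 10 × 421 = 4210
    Cl-Cl: 1 × 248 = 248
    Σ(broken) = 5457 kJ
  Bonds formed (products):
    C-C: 3 × 333 = 999
    C-Cl: 1 × 316 = 316
    C-H: 9 × 421 = 3789
    H-Cl: 1 × 443 = 443
    Σ(formed) = 5547 kJ
  ΔH_B = 5457 − 5547 = −90 kJ
ΔH_A − ΔH_B = −72 kJ, so reaction A has the more negative ΔH; |ΔH_A − ΔH_B| = 72 kJ.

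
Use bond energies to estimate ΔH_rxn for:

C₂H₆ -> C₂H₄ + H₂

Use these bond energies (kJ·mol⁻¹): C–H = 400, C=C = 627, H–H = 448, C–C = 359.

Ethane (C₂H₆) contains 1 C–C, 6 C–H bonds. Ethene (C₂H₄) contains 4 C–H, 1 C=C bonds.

Bonds broken (reactants):
  C–C: 1 × 359 = 359
  C–H: 6 × 400 = 2400
  Σ(broken) = 2759 kJ
Bonds formed (products):
  C–H: 4 × 400 = 1600
  C=C: 1 × 627 = 627
  H–H: 1 × 448 = 448
  Σ(formed) = 2675 kJ
ΔH = Σ(broken) − Σ(formed) = 2759 − 2675 = +84 kJ

ΔH ≈ +84 kJ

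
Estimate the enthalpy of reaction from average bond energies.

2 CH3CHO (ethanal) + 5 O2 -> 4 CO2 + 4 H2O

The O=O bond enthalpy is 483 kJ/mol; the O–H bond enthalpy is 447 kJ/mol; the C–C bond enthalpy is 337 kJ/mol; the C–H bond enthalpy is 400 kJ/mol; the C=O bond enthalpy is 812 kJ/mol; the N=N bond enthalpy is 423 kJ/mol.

Bonds broken (reactants):
  C–C: 2 × 337 = 674
  C–H: 8 × 400 = 3200
  C=O: 2 × 812 = 1624
  O=O: 5 × 483 = 2415
  Σ(broken) = 7913 kJ
Bonds formed (products):
  C=O: 8 × 812 = 6496
  O–H: 8 × 447 = 3576
  Σ(formed) = 10072 kJ
ΔH = Σ(broken) − Σ(formed) = 7913 − 10072 = −2159 kJ

ΔH ≈ −2159 kJ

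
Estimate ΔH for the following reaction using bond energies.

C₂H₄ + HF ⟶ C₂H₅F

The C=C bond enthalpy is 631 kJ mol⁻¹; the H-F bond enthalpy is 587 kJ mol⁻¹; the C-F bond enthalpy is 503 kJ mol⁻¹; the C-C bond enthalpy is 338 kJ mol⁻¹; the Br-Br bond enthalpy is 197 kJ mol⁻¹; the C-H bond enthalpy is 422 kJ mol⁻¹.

ΔH ≈ −45 kJ

Bonds broken (reactants):
  C-H: 4 × 422 = 1688
  C=C: 1 × 631 = 631
  H-F: 1 × 587 = 587
  Σ(broken) = 2906 kJ
Bonds formed (products):
  C-C: 1 × 338 = 338
  C-F: 1 × 503 = 503
  C-H: 5 × 422 = 2110
  Σ(formed) = 2951 kJ
ΔH = Σ(broken) − Σ(formed) = 2906 − 2951 = −45 kJ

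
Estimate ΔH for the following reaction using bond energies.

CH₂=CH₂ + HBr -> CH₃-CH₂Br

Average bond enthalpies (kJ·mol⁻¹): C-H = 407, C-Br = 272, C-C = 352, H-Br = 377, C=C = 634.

ΔH ≈ −20 kJ

Bonds broken (reactants):
  C-H: 4 × 407 = 1628
  C=C: 1 × 634 = 634
  H-Br: 1 × 377 = 377
  Σ(broken) = 2639 kJ
Bonds formed (products):
  C-Br: 1 × 272 = 272
  C-C: 1 × 352 = 352
  C-H: 5 × 407 = 2035
  Σ(formed) = 2659 kJ
ΔH = Σ(broken) − Σ(formed) = 2639 − 2659 = −20 kJ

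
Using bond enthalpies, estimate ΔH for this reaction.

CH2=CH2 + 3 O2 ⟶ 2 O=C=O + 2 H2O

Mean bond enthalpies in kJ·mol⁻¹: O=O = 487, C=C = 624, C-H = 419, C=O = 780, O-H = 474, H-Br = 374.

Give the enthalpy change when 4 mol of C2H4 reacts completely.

ΔH = −5020 kJ

Bonds broken (reactants):
  C-H: 4 × 419 = 1676
  C=C: 1 × 624 = 624
  O=O: 3 × 487 = 1461
  Σ(broken) = 3761 kJ
Bonds formed (products):
  C=O: 4 × 780 = 3120
  O-H: 4 × 474 = 1896
  Σ(formed) = 5016 kJ
ΔH = Σ(broken) − Σ(formed) = 3761 − 5016 = −1255 kJ
For 4× the reaction as written: 4 × (−1255) = −5020 kJ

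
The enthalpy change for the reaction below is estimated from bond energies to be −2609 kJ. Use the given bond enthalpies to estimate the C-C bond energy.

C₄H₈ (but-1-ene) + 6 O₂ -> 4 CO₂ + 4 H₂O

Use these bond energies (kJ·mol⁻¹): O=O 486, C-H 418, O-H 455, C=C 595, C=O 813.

D(C-C) ≈ 340 kJ/mol

Let D be the C-C bond energy.
Σ(broken) = 2×D + 8×418 + 1×595 + 6×486 = 6855 + 2D
Σ(formed) = 8×813 + 8×455 = 10144
ΔH = Σ(broken) − Σ(formed) = (6855 + 2D) − (10144) = −3289 + 2D
Setting this equal to −2609 kJ gives 2D = 680, so D = 340 kJ/mol.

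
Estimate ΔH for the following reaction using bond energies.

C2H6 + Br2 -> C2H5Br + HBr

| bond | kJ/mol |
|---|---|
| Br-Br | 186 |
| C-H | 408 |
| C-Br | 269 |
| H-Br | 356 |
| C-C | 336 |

ΔH ≈ −31 kJ

Bonds broken (reactants):
  Br-Br: 1 × 186 = 186
  C-C: 1 × 336 = 336
  C-H: 6 × 408 = 2448
  Σ(broken) = 2970 kJ
Bonds formed (products):
  C-Br: 1 × 269 = 269
  C-C: 1 × 336 = 336
  C-H: 5 × 408 = 2040
  H-Br: 1 × 356 = 356
  Σ(formed) = 3001 kJ
ΔH = Σ(broken) − Σ(formed) = 2970 − 3001 = −31 kJ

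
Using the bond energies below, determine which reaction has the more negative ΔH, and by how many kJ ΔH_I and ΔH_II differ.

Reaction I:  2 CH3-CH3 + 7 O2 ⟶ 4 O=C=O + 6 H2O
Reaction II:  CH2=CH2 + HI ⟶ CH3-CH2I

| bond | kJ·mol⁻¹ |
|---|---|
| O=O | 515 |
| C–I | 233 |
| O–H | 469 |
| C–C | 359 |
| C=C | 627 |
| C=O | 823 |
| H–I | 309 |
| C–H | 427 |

Reaction I:
  Bonds broken (reactants):
    C–C: 2 × 359 = 718
    C–H: 12 × 427 = 5124
    O=O: 7 × 515 = 3605
    Σ(broken) = 9447 kJ
  Bonds formed (products):
    C=O: 8 × 823 = 6584
    O–H: 12 × 469 = 5628
    Σ(formed) = 12212 kJ
  ΔH_I = 9447 − 12212 = −2765 kJ
Reaction II:
  Bonds broken (reactants):
    C–H: 4 × 427 = 1708
    C=C: 1 × 627 = 627
    H–I: 1 × 309 = 309
    Σ(broken) = 2644 kJ
  Bonds formed (products):
    C–C: 1 × 359 = 359
    C–H: 5 × 427 = 2135
    C–I: 1 × 233 = 233
    Σ(formed) = 2727 kJ
  ΔH_II = 2644 − 2727 = −83 kJ
ΔH_I − ΔH_II = −2682 kJ, so reaction I has the more negative ΔH; |ΔH_I − ΔH_II| = 2682 kJ.

Reaction I, by 2682 kJ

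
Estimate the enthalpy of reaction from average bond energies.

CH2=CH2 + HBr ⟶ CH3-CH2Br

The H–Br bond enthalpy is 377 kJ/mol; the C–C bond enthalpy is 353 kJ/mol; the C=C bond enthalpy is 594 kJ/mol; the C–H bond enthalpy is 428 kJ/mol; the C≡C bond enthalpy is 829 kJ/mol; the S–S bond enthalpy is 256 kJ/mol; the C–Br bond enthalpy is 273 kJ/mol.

ΔH ≈ −83 kJ

Bonds broken (reactants):
  C–H: 4 × 428 = 1712
  C=C: 1 × 594 = 594
  H–Br: 1 × 377 = 377
  Σ(broken) = 2683 kJ
Bonds formed (products):
  C–Br: 1 × 273 = 273
  C–C: 1 × 353 = 353
  C–H: 5 × 428 = 2140
  Σ(formed) = 2766 kJ
ΔH = Σ(broken) − Σ(formed) = 2683 − 2766 = −83 kJ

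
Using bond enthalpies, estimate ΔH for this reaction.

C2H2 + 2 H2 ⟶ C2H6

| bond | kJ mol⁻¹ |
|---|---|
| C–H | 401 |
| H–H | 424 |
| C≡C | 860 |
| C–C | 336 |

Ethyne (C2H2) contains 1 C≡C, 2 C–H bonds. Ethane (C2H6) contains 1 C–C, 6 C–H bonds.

Bonds broken (reactants):
  C≡C: 1 × 860 = 860
  C–H: 2 × 401 = 802
  H–H: 2 × 424 = 848
  Σ(broken) = 2510 kJ
Bonds formed (products):
  C–C: 1 × 336 = 336
  C–H: 6 × 401 = 2406
  Σ(formed) = 2742 kJ
ΔH = Σ(broken) − Σ(formed) = 2510 − 2742 = −232 kJ

ΔH ≈ −232 kJ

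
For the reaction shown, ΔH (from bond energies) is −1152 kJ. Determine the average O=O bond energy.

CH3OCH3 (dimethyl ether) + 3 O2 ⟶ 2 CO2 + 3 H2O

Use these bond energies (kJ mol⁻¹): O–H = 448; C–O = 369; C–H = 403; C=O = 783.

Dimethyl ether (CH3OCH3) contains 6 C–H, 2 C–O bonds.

Let D be the O=O bond energy.
Σ(broken) = 6×403 + 2×369 + 3×D = 3156 + 3D
Σ(formed) = 4×783 + 6×448 = 5820
ΔH = Σ(broken) − Σ(formed) = (3156 + 3D) − (5820) = −2664 + 3D
Setting this equal to −1152 kJ gives 3D = 1512, so D = 504 kJ/mol.

D(O=O) ≈ 504 kJ/mol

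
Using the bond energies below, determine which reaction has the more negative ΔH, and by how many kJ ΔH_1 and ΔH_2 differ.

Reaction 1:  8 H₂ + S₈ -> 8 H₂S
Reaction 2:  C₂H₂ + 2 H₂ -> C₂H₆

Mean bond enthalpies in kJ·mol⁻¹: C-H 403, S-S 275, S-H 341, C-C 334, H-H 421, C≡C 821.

Reaction 2, by 395 kJ

Reaction 1:
  Bonds broken (reactants):
    H-H: 8 × 421 = 3368
    S-S: 8 × 275 = 2200
    Σ(broken) = 5568 kJ
  Bonds formed (products):
    S-H: 16 × 341 = 5456
    Σ(formed) = 5456 kJ
  ΔH_1 = 5568 − 5456 = +112 kJ
Reaction 2:
  Bonds broken (reactants):
    C≡C: 1 × 821 = 821
    C-H: 2 × 403 = 806
    H-H: 2 × 421 = 842
    Σ(broken) = 2469 kJ
  Bonds formed (products):
    C-C: 1 × 334 = 334
    C-H: 6 × 403 = 2418
    Σ(formed) = 2752 kJ
  ΔH_2 = 2469 − 2752 = −283 kJ
ΔH_1 − ΔH_2 = +395 kJ, so reaction 2 has the more negative ΔH; |ΔH_1 − ΔH_2| = 395 kJ.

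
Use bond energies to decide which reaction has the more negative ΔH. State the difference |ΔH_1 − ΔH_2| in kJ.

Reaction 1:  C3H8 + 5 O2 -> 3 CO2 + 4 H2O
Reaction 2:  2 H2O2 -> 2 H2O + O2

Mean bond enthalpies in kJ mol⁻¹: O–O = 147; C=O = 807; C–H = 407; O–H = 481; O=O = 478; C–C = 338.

Reaction 1:
  Bonds broken (reactants):
    C–C: 2 × 338 = 676
    C–H: 8 × 407 = 3256
    O=O: 5 × 478 = 2390
    Σ(broken) = 6322 kJ
  Bonds formed (products):
    C=O: 6 × 807 = 4842
    O–H: 8 × 481 = 3848
    Σ(formed) = 8690 kJ
  ΔH_1 = 6322 − 8690 = −2368 kJ
Reaction 2:
  Bonds broken (reactants):
    O–H: 4 × 481 = 1924
    O–O: 2 × 147 = 294
    Σ(broken) = 2218 kJ
  Bonds formed (products):
    O–H: 4 × 481 = 1924
    O=O: 1 × 478 = 478
    Σ(formed) = 2402 kJ
  ΔH_2 = 2218 − 2402 = −184 kJ
ΔH_1 − ΔH_2 = −2184 kJ, so reaction 1 has the more negative ΔH; |ΔH_1 − ΔH_2| = 2184 kJ.

Reaction 1, by 2184 kJ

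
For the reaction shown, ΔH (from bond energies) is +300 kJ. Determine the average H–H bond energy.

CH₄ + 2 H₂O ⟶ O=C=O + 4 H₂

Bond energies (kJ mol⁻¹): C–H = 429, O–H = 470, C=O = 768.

D(H–H) ≈ 440 kJ/mol

Let D be the H–H bond energy.
Σ(broken) = 4×429 + 4×470 = 3596
Σ(formed) = 2×768 + 4×D = 1536 + 4D
ΔH = Σ(broken) − Σ(formed) = (3596) − (1536 + 4D) = +2060 − 4D
Setting this equal to +300 kJ gives 4D = 1760, so D = 440 kJ/mol.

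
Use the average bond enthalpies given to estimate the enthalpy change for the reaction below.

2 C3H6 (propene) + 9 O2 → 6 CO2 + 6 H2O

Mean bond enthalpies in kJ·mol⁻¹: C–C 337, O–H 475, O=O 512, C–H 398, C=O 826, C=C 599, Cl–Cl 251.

Bonds broken (reactants):
  C–C: 2 × 337 = 674
  C–H: 12 × 398 = 4776
  C=C: 2 × 599 = 1198
  O=O: 9 × 512 = 4608
  Σ(broken) = 11256 kJ
Bonds formed (products):
  C=O: 12 × 826 = 9912
  O–H: 12 × 475 = 5700
  Σ(formed) = 15612 kJ
ΔH = Σ(broken) − Σ(formed) = 11256 − 15612 = −4356 kJ

ΔH ≈ −4356 kJ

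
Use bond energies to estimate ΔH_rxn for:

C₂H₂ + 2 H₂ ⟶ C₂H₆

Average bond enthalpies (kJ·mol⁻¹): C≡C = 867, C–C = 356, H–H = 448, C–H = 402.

ΔH ≈ −201 kJ

Bonds broken (reactants):
  C≡C: 1 × 867 = 867
  C–H: 2 × 402 = 804
  H–H: 2 × 448 = 896
  Σ(broken) = 2567 kJ
Bonds formed (products):
  C–C: 1 × 356 = 356
  C–H: 6 × 402 = 2412
  Σ(formed) = 2768 kJ
ΔH = Σ(broken) − Σ(formed) = 2567 − 2768 = −201 kJ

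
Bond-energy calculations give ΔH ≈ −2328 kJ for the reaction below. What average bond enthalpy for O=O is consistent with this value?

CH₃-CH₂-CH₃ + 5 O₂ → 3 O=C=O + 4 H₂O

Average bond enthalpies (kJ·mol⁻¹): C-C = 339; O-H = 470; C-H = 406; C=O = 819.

D(O=O) ≈ 484 kJ/mol

Let D be the O=O bond energy.
Σ(broken) = 2×339 + 8×406 + 5×D = 3926 + 5D
Σ(formed) = 6×819 + 8×470 = 8674
ΔH = Σ(broken) − Σ(formed) = (3926 + 5D) − (8674) = −4748 + 5D
Setting this equal to −2328 kJ gives 5D = 2420, so D = 484 kJ/mol.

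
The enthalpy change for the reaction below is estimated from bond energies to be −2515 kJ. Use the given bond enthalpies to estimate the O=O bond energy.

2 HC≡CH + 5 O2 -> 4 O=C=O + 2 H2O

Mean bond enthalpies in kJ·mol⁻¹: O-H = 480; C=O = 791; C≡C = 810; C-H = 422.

Let D be the O=O bond energy.
Σ(broken) = 2×810 + 4×422 + 5×D = 3308 + 5D
Σ(formed) = 8×791 + 4×480 = 8248
ΔH = Σ(broken) − Σ(formed) = (3308 + 5D) − (8248) = −4940 + 5D
Setting this equal to −2515 kJ gives 5D = 2425, so D = 485 kJ/mol.

D(O=O) ≈ 485 kJ/mol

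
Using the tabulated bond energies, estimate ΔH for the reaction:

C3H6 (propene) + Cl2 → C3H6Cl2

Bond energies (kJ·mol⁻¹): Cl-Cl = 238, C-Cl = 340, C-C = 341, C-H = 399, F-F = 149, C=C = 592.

Bonds broken (reactants):
  C-C: 1 × 341 = 341
  C-H: 6 × 399 = 2394
  C=C: 1 × 592 = 592
  Cl-Cl: 1 × 238 = 238
  Σ(broken) = 3565 kJ
Bonds formed (products):
  C-C: 2 × 341 = 682
  C-Cl: 2 × 340 = 680
  C-H: 6 × 399 = 2394
  Σ(formed) = 3756 kJ
ΔH = Σ(broken) − Σ(formed) = 3565 − 3756 = −191 kJ

ΔH ≈ −191 kJ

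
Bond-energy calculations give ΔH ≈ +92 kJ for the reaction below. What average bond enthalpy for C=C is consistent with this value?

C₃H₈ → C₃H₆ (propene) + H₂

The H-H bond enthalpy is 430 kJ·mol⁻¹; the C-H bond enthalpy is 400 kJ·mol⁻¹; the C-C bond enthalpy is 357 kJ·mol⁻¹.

D(C=C) ≈ 635 kJ/mol

Let D be the C=C bond energy.
Σ(broken) = 2×357 + 8×400 = 3914
Σ(formed) = 1×357 + 6×400 + 1×D + 1×430 = 3187 + D
ΔH = Σ(broken) − Σ(formed) = (3914) − (3187 + D) = +727 − D
Setting this equal to +92 kJ gives D = 635 kJ/mol.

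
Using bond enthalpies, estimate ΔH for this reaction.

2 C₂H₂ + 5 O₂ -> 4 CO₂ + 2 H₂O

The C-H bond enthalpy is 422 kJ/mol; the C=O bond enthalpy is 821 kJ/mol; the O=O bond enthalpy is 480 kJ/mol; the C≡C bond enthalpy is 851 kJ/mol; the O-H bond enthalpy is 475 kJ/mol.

Bonds broken (reactants):
  C≡C: 2 × 851 = 1702
  C-H: 4 × 422 = 1688
  O=O: 5 × 480 = 2400
  Σ(broken) = 5790 kJ
Bonds formed (products):
  C=O: 8 × 821 = 6568
  O-H: 4 × 475 = 1900
  Σ(formed) = 8468 kJ
ΔH = Σ(broken) − Σ(formed) = 5790 − 8468 = −2678 kJ

ΔH ≈ −2678 kJ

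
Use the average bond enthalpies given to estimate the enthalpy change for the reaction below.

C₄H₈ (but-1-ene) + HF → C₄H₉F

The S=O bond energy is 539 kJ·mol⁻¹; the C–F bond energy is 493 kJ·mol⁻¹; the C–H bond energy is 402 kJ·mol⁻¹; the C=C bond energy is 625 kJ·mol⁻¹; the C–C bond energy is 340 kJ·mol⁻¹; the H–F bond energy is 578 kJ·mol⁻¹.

Bonds broken (reactants):
  C–C: 2 × 340 = 680
  C–H: 8 × 402 = 3216
  C=C: 1 × 625 = 625
  H–F: 1 × 578 = 578
  Σ(broken) = 5099 kJ
Bonds formed (products):
  C–C: 3 × 340 = 1020
  C–F: 1 × 493 = 493
  C–H: 9 × 402 = 3618
  Σ(formed) = 5131 kJ
ΔH = Σ(broken) − Σ(formed) = 5099 − 5131 = −32 kJ

ΔH ≈ −32 kJ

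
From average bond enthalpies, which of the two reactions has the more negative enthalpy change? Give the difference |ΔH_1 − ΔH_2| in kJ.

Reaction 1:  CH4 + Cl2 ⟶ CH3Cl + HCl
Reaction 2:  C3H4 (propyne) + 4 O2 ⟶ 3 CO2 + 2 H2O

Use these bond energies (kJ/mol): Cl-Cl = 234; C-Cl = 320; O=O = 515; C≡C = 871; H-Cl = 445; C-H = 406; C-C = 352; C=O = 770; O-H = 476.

Reaction 1:
  Bonds broken (reactants):
    C-H: 4 × 406 = 1624
    Cl-Cl: 1 × 234 = 234
    Σ(broken) = 1858 kJ
  Bonds formed (products):
    C-Cl: 1 × 320 = 320
    C-H: 3 × 406 = 1218
    H-Cl: 1 × 445 = 445
    Σ(formed) = 1983 kJ
  ΔH_1 = 1858 − 1983 = −125 kJ
Reaction 2:
  Bonds broken (reactants):
    C≡C: 1 × 871 = 871
    C-C: 1 × 352 = 352
    C-H: 4 × 406 = 1624
    O=O: 4 × 515 = 2060
    Σ(broken) = 4907 kJ
  Bonds formed (products):
    C=O: 6 × 770 = 4620
    O-H: 4 × 476 = 1904
    Σ(formed) = 6524 kJ
  ΔH_2 = 4907 − 6524 = −1617 kJ
ΔH_1 − ΔH_2 = +1492 kJ, so reaction 2 has the more negative ΔH; |ΔH_1 − ΔH_2| = 1492 kJ.

Reaction 2, by 1492 kJ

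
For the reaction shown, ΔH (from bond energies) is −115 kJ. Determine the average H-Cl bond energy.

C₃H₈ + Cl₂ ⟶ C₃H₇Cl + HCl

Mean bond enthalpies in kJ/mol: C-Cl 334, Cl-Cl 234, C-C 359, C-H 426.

D(H-Cl) ≈ 441 kJ/mol

Let D be the H-Cl bond energy.
Σ(broken) = 2×359 + 8×426 + 1×234 = 4360
Σ(formed) = 2×359 + 1×334 + 7×426 + 1×D = 4034 + D
ΔH = Σ(broken) − Σ(formed) = (4360) − (4034 + D) = +326 − D
Setting this equal to −115 kJ gives D = 441 kJ/mol.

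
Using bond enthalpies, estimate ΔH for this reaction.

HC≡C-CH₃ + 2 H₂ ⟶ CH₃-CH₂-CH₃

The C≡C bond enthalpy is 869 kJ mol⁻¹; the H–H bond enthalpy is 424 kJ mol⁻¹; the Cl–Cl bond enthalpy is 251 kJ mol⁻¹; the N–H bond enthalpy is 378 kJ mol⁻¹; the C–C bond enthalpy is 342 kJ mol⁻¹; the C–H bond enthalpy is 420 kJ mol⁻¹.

ΔH ≈ −305 kJ

Bonds broken (reactants):
  C≡C: 1 × 869 = 869
  C–C: 1 × 342 = 342
  C–H: 4 × 420 = 1680
  H–H: 2 × 424 = 848
  Σ(broken) = 3739 kJ
Bonds formed (products):
  C–C: 2 × 342 = 684
  C–H: 8 × 420 = 3360
  Σ(formed) = 4044 kJ
ΔH = Σ(broken) − Σ(formed) = 3739 − 4044 = −305 kJ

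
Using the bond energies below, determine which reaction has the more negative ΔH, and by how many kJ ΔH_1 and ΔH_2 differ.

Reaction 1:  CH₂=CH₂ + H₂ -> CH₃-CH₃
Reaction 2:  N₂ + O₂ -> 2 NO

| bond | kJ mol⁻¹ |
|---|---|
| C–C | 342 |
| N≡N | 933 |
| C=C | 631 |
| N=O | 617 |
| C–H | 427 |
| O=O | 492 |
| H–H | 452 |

Reaction 1, by 304 kJ

Reaction 1:
  Bonds broken (reactants):
    C–H: 4 × 427 = 1708
    C=C: 1 × 631 = 631
    H–H: 1 × 452 = 452
    Σ(broken) = 2791 kJ
  Bonds formed (products):
    C–C: 1 × 342 = 342
    C–H: 6 × 427 = 2562
    Σ(formed) = 2904 kJ
  ΔH_1 = 2791 − 2904 = −113 kJ
Reaction 2:
  Bonds broken (reactants):
    N≡N: 1 × 933 = 933
    O=O: 1 × 492 = 492
    Σ(broken) = 1425 kJ
  Bonds formed (products):
    N=O: 2 × 617 = 1234
    Σ(formed) = 1234 kJ
  ΔH_2 = 1425 − 1234 = +191 kJ
ΔH_1 − ΔH_2 = −304 kJ, so reaction 1 has the more negative ΔH; |ΔH_1 − ΔH_2| = 304 kJ.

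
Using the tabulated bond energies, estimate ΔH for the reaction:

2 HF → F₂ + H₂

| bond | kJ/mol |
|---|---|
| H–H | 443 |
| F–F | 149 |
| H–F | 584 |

ΔH ≈ +576 kJ

Bonds broken (reactants):
  H–F: 2 × 584 = 1168
  Σ(broken) = 1168 kJ
Bonds formed (products):
  F–F: 1 × 149 = 149
  H–H: 1 × 443 = 443
  Σ(formed) = 592 kJ
ΔH = Σ(broken) − Σ(formed) = 1168 − 592 = +576 kJ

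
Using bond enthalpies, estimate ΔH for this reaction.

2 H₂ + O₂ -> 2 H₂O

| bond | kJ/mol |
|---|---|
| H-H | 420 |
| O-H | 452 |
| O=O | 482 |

Bonds broken (reactants):
  H-H: 2 × 420 = 840
  O=O: 1 × 482 = 482
  Σ(broken) = 1322 kJ
Bonds formed (products):
  O-H: 4 × 452 = 1808
  Σ(formed) = 1808 kJ
ΔH = Σ(broken) − Σ(formed) = 1322 − 1808 = −486 kJ

ΔH ≈ −486 kJ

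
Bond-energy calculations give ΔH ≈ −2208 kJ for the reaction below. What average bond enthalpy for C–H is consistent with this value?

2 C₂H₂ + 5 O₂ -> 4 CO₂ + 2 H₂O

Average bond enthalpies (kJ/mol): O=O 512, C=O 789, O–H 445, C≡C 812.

Let D be the C–H bond energy.
Σ(broken) = 2×812 + 4×D + 5×512 = 4184 + 4D
Σ(formed) = 8×789 + 4×445 = 8092
ΔH = Σ(broken) − Σ(formed) = (4184 + 4D) − (8092) = −3908 + 4D
Setting this equal to −2208 kJ gives 4D = 1700, so D = 425 kJ/mol.

D(C–H) ≈ 425 kJ/mol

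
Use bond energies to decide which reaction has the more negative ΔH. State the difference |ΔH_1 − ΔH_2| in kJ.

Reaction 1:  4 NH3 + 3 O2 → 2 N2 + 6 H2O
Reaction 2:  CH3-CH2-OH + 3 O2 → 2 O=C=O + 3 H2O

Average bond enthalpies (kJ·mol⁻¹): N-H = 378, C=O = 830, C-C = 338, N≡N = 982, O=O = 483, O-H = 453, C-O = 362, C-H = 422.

Reaction 1, by 89 kJ

Reaction 1:
  Bonds broken (reactants):
    N-H: 12 × 378 = 4536
    O=O: 3 × 483 = 1449
    Σ(broken) = 5985 kJ
  Bonds formed (products):
    N≡N: 2 × 982 = 1964
    O-H: 12 × 453 = 5436
    Σ(formed) = 7400 kJ
  ΔH_1 = 5985 − 7400 = −1415 kJ
Reaction 2:
  Bonds broken (reactants):
    C-C: 1 × 338 = 338
    C-H: 5 × 422 = 2110
    C-O: 1 × 362 = 362
    O-H: 1 × 453 = 453
    O=O: 3 × 483 = 1449
    Σ(broken) = 4712 kJ
  Bonds formed (products):
    C=O: 4 × 830 = 3320
    O-H: 6 × 453 = 2718
    Σ(formed) = 6038 kJ
  ΔH_2 = 4712 − 6038 = −1326 kJ
ΔH_1 − ΔH_2 = −89 kJ, so reaction 1 has the more negative ΔH; |ΔH_1 − ΔH_2| = 89 kJ.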